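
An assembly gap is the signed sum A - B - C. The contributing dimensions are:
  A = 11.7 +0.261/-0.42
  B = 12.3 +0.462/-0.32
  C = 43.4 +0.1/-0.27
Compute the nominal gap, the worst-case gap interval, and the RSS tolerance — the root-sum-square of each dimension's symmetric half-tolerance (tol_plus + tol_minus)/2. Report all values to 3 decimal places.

Stack each dimension's contribution:
  +A: nom +11.700 → Σnom=11.700; wc +0.261/-0.420 → slack +0.261/-0.420; half-tol=0.341, Σhalf²=0.115940
  -B: nom -12.300 → Σnom=-0.600; wc +0.320/-0.462 → slack +0.581/-0.882; half-tol=0.391, Σhalf²=0.268821
  -C: nom -43.400 → Σnom=-44.000; wc +0.270/-0.100 → slack +0.851/-0.982; half-tol=0.185, Σhalf²=0.303046
Nominal = -44.000. Worst-case = [-44.000 - 0.982, -44.000 + 0.851] = [-44.982, -43.149]. RSS = √0.303046 = 0.550.

nominal=-44.000 wc=[-44.982,-43.149] rss=0.550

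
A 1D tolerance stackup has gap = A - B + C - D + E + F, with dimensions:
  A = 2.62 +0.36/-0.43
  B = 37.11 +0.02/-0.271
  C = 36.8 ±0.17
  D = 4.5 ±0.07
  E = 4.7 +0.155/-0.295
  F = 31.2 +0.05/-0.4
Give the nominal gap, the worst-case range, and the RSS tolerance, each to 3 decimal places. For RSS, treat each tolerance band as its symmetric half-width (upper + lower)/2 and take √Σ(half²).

Stack each dimension's contribution:
  +A: nom +2.620 → Σnom=2.620; wc +0.360/-0.430 → slack +0.360/-0.430; half-tol=0.395, Σhalf²=0.156025
  -B: nom -37.110 → Σnom=-34.490; wc +0.271/-0.020 → slack +0.631/-0.450; half-tol=0.146, Σhalf²=0.177195
  +C: nom +36.800 → Σnom=2.310; wc +0.170/-0.170 → slack +0.801/-0.620; half-tol=0.170, Σhalf²=0.206095
  -D: nom -4.500 → Σnom=-2.190; wc +0.070/-0.070 → slack +0.871/-0.690; half-tol=0.070, Σhalf²=0.210995
  +E: nom +4.700 → Σnom=2.510; wc +0.155/-0.295 → slack +1.026/-0.985; half-tol=0.225, Σhalf²=0.261620
  +F: nom +31.200 → Σnom=33.710; wc +0.050/-0.400 → slack +1.076/-1.385; half-tol=0.225, Σhalf²=0.312245
Nominal = 33.710. Worst-case = [33.710 - 1.385, 33.710 + 1.076] = [32.325, 34.786]. RSS = √0.312245 = 0.559.

nominal=33.710 wc=[32.325,34.786] rss=0.559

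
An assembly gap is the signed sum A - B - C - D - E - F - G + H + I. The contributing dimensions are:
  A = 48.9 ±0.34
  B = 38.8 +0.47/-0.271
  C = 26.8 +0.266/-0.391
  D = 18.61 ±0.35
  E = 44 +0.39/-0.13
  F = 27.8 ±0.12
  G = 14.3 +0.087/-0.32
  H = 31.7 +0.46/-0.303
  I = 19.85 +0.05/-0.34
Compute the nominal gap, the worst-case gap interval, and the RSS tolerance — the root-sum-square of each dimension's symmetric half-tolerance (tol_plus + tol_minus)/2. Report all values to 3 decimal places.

Stack each dimension's contribution:
  +A: nom +48.900 → Σnom=48.900; wc +0.340/-0.340 → slack +0.340/-0.340; half-tol=0.340, Σhalf²=0.115600
  -B: nom -38.800 → Σnom=10.100; wc +0.271/-0.470 → slack +0.611/-0.810; half-tol=0.370, Σhalf²=0.252870
  -C: nom -26.800 → Σnom=-16.700; wc +0.391/-0.266 → slack +1.002/-1.076; half-tol=0.329, Σhalf²=0.360783
  -D: nom -18.610 → Σnom=-35.310; wc +0.350/-0.350 → slack +1.352/-1.426; half-tol=0.350, Σhalf²=0.483283
  -E: nom -44.000 → Σnom=-79.310; wc +0.130/-0.390 → slack +1.482/-1.816; half-tol=0.260, Σhalf²=0.550883
  -F: nom -27.800 → Σnom=-107.110; wc +0.120/-0.120 → slack +1.602/-1.936; half-tol=0.120, Σhalf²=0.565283
  -G: nom -14.300 → Σnom=-121.410; wc +0.320/-0.087 → slack +1.922/-2.023; half-tol=0.204, Σhalf²=0.606695
  +H: nom +31.700 → Σnom=-89.710; wc +0.460/-0.303 → slack +2.382/-2.326; half-tol=0.382, Σhalf²=0.752237
  +I: nom +19.850 → Σnom=-69.860; wc +0.050/-0.340 → slack +2.432/-2.666; half-tol=0.195, Σhalf²=0.790262
Nominal = -69.860. Worst-case = [-69.860 - 2.666, -69.860 + 2.432] = [-72.526, -67.428]. RSS = √0.790262 = 0.889.

nominal=-69.860 wc=[-72.526,-67.428] rss=0.889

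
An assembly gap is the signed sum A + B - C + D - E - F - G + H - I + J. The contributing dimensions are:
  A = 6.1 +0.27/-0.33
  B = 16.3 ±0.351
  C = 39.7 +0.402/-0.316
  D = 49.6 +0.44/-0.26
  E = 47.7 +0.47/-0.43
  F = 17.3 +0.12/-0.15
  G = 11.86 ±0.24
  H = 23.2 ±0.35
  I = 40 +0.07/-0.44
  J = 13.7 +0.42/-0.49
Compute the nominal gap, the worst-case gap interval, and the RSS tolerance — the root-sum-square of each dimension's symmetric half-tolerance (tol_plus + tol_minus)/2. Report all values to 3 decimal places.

Stack each dimension's contribution:
  +A: nom +6.100 → Σnom=6.100; wc +0.270/-0.330 → slack +0.270/-0.330; half-tol=0.300, Σhalf²=0.090000
  +B: nom +16.300 → Σnom=22.400; wc +0.351/-0.351 → slack +0.621/-0.681; half-tol=0.351, Σhalf²=0.213201
  -C: nom -39.700 → Σnom=-17.300; wc +0.316/-0.402 → slack +0.937/-1.083; half-tol=0.359, Σhalf²=0.342082
  +D: nom +49.600 → Σnom=32.300; wc +0.440/-0.260 → slack +1.377/-1.343; half-tol=0.350, Σhalf²=0.464582
  -E: nom -47.700 → Σnom=-15.400; wc +0.430/-0.470 → slack +1.807/-1.813; half-tol=0.450, Σhalf²=0.667082
  -F: nom -17.300 → Σnom=-32.700; wc +0.150/-0.120 → slack +1.957/-1.933; half-tol=0.135, Σhalf²=0.685307
  -G: nom -11.860 → Σnom=-44.560; wc +0.240/-0.240 → slack +2.197/-2.173; half-tol=0.240, Σhalf²=0.742907
  +H: nom +23.200 → Σnom=-21.360; wc +0.350/-0.350 → slack +2.547/-2.523; half-tol=0.350, Σhalf²=0.865407
  -I: nom -40.000 → Σnom=-61.360; wc +0.440/-0.070 → slack +2.987/-2.593; half-tol=0.255, Σhalf²=0.930432
  +J: nom +13.700 → Σnom=-47.660; wc +0.420/-0.490 → slack +3.407/-3.083; half-tol=0.455, Σhalf²=1.137457
Nominal = -47.660. Worst-case = [-47.660 - 3.083, -47.660 + 3.407] = [-50.743, -44.253]. RSS = √1.137457 = 1.067.

nominal=-47.660 wc=[-50.743,-44.253] rss=1.067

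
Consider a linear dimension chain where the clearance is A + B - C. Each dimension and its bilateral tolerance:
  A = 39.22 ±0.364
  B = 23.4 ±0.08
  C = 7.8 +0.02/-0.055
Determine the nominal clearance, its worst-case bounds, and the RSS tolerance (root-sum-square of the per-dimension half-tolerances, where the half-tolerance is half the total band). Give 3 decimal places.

Stack each dimension's contribution:
  +A: nom +39.220 → Σnom=39.220; wc +0.364/-0.364 → slack +0.364/-0.364; half-tol=0.364, Σhalf²=0.132496
  +B: nom +23.400 → Σnom=62.620; wc +0.080/-0.080 → slack +0.444/-0.444; half-tol=0.080, Σhalf²=0.138896
  -C: nom -7.800 → Σnom=54.820; wc +0.055/-0.020 → slack +0.499/-0.464; half-tol=0.037, Σhalf²=0.140302
Nominal = 54.820. Worst-case = [54.820 - 0.464, 54.820 + 0.499] = [54.356, 55.319]. RSS = √0.140302 = 0.375.

nominal=54.820 wc=[54.356,55.319] rss=0.375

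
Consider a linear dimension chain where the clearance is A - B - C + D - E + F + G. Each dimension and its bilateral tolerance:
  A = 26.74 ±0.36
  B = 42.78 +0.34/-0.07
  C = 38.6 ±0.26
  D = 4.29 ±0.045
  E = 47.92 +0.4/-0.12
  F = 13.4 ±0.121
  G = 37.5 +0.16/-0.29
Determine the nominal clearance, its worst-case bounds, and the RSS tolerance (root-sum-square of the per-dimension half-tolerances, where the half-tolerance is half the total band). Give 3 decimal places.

Stack each dimension's contribution:
  +A: nom +26.740 → Σnom=26.740; wc +0.360/-0.360 → slack +0.360/-0.360; half-tol=0.360, Σhalf²=0.129600
  -B: nom -42.780 → Σnom=-16.040; wc +0.070/-0.340 → slack +0.430/-0.700; half-tol=0.205, Σhalf²=0.171625
  -C: nom -38.600 → Σnom=-54.640; wc +0.260/-0.260 → slack +0.690/-0.960; half-tol=0.260, Σhalf²=0.239225
  +D: nom +4.290 → Σnom=-50.350; wc +0.045/-0.045 → slack +0.735/-1.005; half-tol=0.045, Σhalf²=0.241250
  -E: nom -47.920 → Σnom=-98.270; wc +0.120/-0.400 → slack +0.855/-1.405; half-tol=0.260, Σhalf²=0.308850
  +F: nom +13.400 → Σnom=-84.870; wc +0.121/-0.121 → slack +0.976/-1.526; half-tol=0.121, Σhalf²=0.323491
  +G: nom +37.500 → Σnom=-47.370; wc +0.160/-0.290 → slack +1.136/-1.816; half-tol=0.225, Σhalf²=0.374116
Nominal = -47.370. Worst-case = [-47.370 - 1.816, -47.370 + 1.136] = [-49.186, -46.234]. RSS = √0.374116 = 0.612.

nominal=-47.370 wc=[-49.186,-46.234] rss=0.612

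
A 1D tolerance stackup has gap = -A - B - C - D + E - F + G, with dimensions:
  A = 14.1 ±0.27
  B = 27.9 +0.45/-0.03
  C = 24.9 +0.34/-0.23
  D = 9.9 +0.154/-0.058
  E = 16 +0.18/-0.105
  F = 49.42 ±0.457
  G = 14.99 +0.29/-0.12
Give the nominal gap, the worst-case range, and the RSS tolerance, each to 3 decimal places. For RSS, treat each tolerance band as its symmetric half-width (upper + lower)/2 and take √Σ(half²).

nominal=-95.230 wc=[-97.126,-93.715] rss=0.703

Stack each dimension's contribution:
  -A: nom -14.100 → Σnom=-14.100; wc +0.270/-0.270 → slack +0.270/-0.270; half-tol=0.270, Σhalf²=0.072900
  -B: nom -27.900 → Σnom=-42.000; wc +0.030/-0.450 → slack +0.300/-0.720; half-tol=0.240, Σhalf²=0.130500
  -C: nom -24.900 → Σnom=-66.900; wc +0.230/-0.340 → slack +0.530/-1.060; half-tol=0.285, Σhalf²=0.211725
  -D: nom -9.900 → Σnom=-76.800; wc +0.058/-0.154 → slack +0.588/-1.214; half-tol=0.106, Σhalf²=0.222961
  +E: nom +16.000 → Σnom=-60.800; wc +0.180/-0.105 → slack +0.768/-1.319; half-tol=0.142, Σhalf²=0.243267
  -F: nom -49.420 → Σnom=-110.220; wc +0.457/-0.457 → slack +1.225/-1.776; half-tol=0.457, Σhalf²=0.452116
  +G: nom +14.990 → Σnom=-95.230; wc +0.290/-0.120 → slack +1.515/-1.896; half-tol=0.205, Σhalf²=0.494141
Nominal = -95.230. Worst-case = [-95.230 - 1.896, -95.230 + 1.515] = [-97.126, -93.715]. RSS = √0.494141 = 0.703.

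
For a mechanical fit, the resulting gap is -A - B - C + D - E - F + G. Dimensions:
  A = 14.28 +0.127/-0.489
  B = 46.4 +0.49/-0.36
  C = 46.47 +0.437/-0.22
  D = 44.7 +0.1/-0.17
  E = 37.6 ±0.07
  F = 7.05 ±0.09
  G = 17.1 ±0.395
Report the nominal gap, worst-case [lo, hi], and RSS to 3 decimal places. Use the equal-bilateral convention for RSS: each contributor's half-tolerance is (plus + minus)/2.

Stack each dimension's contribution:
  -A: nom -14.280 → Σnom=-14.280; wc +0.489/-0.127 → slack +0.489/-0.127; half-tol=0.308, Σhalf²=0.094864
  -B: nom -46.400 → Σnom=-60.680; wc +0.360/-0.490 → slack +0.849/-0.617; half-tol=0.425, Σhalf²=0.275489
  -C: nom -46.470 → Σnom=-107.150; wc +0.220/-0.437 → slack +1.069/-1.054; half-tol=0.329, Σhalf²=0.383401
  +D: nom +44.700 → Σnom=-62.450; wc +0.100/-0.170 → slack +1.169/-1.224; half-tol=0.135, Σhalf²=0.401626
  -E: nom -37.600 → Σnom=-100.050; wc +0.070/-0.070 → slack +1.239/-1.294; half-tol=0.070, Σhalf²=0.406526
  -F: nom -7.050 → Σnom=-107.100; wc +0.090/-0.090 → slack +1.329/-1.384; half-tol=0.090, Σhalf²=0.414626
  +G: nom +17.100 → Σnom=-90.000; wc +0.395/-0.395 → slack +1.724/-1.779; half-tol=0.395, Σhalf²=0.570651
Nominal = -90.000. Worst-case = [-90.000 - 1.779, -90.000 + 1.724] = [-91.779, -88.276]. RSS = √0.570651 = 0.755.

nominal=-90.000 wc=[-91.779,-88.276] rss=0.755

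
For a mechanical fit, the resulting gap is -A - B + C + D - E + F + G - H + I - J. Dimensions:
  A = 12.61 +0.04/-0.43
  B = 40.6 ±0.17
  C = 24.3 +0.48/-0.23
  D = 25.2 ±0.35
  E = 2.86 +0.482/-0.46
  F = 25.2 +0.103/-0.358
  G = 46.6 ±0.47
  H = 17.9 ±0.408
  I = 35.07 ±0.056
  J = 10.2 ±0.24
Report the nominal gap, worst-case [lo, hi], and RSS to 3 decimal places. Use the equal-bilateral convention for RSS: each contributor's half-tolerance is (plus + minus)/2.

Stack each dimension's contribution:
  -A: nom -12.610 → Σnom=-12.610; wc +0.430/-0.040 → slack +0.430/-0.040; half-tol=0.235, Σhalf²=0.055225
  -B: nom -40.600 → Σnom=-53.210; wc +0.170/-0.170 → slack +0.600/-0.210; half-tol=0.170, Σhalf²=0.084125
  +C: nom +24.300 → Σnom=-28.910; wc +0.480/-0.230 → slack +1.080/-0.440; half-tol=0.355, Σhalf²=0.210150
  +D: nom +25.200 → Σnom=-3.710; wc +0.350/-0.350 → slack +1.430/-0.790; half-tol=0.350, Σhalf²=0.332650
  -E: nom -2.860 → Σnom=-6.570; wc +0.460/-0.482 → slack +1.890/-1.272; half-tol=0.471, Σhalf²=0.554491
  +F: nom +25.200 → Σnom=18.630; wc +0.103/-0.358 → slack +1.993/-1.630; half-tol=0.230, Σhalf²=0.607621
  +G: nom +46.600 → Σnom=65.230; wc +0.470/-0.470 → slack +2.463/-2.100; half-tol=0.470, Σhalf²=0.828521
  -H: nom -17.900 → Σnom=47.330; wc +0.408/-0.408 → slack +2.871/-2.508; half-tol=0.408, Σhalf²=0.994985
  +I: nom +35.070 → Σnom=82.400; wc +0.056/-0.056 → slack +2.927/-2.564; half-tol=0.056, Σhalf²=0.998121
  -J: nom -10.200 → Σnom=72.200; wc +0.240/-0.240 → slack +3.167/-2.804; half-tol=0.240, Σhalf²=1.055721
Nominal = 72.200. Worst-case = [72.200 - 2.804, 72.200 + 3.167] = [69.396, 75.367]. RSS = √1.055721 = 1.027.

nominal=72.200 wc=[69.396,75.367] rss=1.027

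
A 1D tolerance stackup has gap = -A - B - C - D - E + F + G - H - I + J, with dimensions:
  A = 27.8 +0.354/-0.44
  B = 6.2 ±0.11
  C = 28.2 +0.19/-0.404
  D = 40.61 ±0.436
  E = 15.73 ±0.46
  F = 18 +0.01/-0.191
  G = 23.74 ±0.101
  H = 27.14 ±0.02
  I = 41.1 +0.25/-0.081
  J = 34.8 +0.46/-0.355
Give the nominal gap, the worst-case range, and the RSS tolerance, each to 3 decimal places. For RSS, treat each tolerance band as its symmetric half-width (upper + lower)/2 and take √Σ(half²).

nominal=-110.240 wc=[-112.707,-107.718] rss=0.935

Stack each dimension's contribution:
  -A: nom -27.800 → Σnom=-27.800; wc +0.440/-0.354 → slack +0.440/-0.354; half-tol=0.397, Σhalf²=0.157609
  -B: nom -6.200 → Σnom=-34.000; wc +0.110/-0.110 → slack +0.550/-0.464; half-tol=0.110, Σhalf²=0.169709
  -C: nom -28.200 → Σnom=-62.200; wc +0.404/-0.190 → slack +0.954/-0.654; half-tol=0.297, Σhalf²=0.257918
  -D: nom -40.610 → Σnom=-102.810; wc +0.436/-0.436 → slack +1.390/-1.090; half-tol=0.436, Σhalf²=0.448014
  -E: nom -15.730 → Σnom=-118.540; wc +0.460/-0.460 → slack +1.850/-1.550; half-tol=0.460, Σhalf²=0.659614
  +F: nom +18.000 → Σnom=-100.540; wc +0.010/-0.191 → slack +1.860/-1.741; half-tol=0.101, Σhalf²=0.669714
  +G: nom +23.740 → Σnom=-76.800; wc +0.101/-0.101 → slack +1.961/-1.842; half-tol=0.101, Σhalf²=0.679915
  -H: nom -27.140 → Σnom=-103.940; wc +0.020/-0.020 → slack +1.981/-1.862; half-tol=0.020, Σhalf²=0.680315
  -I: nom -41.100 → Σnom=-145.040; wc +0.081/-0.250 → slack +2.062/-2.112; half-tol=0.166, Σhalf²=0.707705
  +J: nom +34.800 → Σnom=-110.240; wc +0.460/-0.355 → slack +2.522/-2.467; half-tol=0.407, Σhalf²=0.873762
Nominal = -110.240. Worst-case = [-110.240 - 2.467, -110.240 + 2.522] = [-112.707, -107.718]. RSS = √0.873762 = 0.935.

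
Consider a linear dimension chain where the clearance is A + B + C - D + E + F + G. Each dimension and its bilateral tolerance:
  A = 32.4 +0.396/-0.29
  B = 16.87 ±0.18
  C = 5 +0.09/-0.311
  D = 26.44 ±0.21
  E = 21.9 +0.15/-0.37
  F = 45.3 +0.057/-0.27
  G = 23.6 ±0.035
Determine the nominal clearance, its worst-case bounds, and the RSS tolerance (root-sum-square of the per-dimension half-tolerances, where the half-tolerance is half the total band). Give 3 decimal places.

nominal=118.630 wc=[116.964,119.748] rss=0.574

Stack each dimension's contribution:
  +A: nom +32.400 → Σnom=32.400; wc +0.396/-0.290 → slack +0.396/-0.290; half-tol=0.343, Σhalf²=0.117649
  +B: nom +16.870 → Σnom=49.270; wc +0.180/-0.180 → slack +0.576/-0.470; half-tol=0.180, Σhalf²=0.150049
  +C: nom +5.000 → Σnom=54.270; wc +0.090/-0.311 → slack +0.666/-0.781; half-tol=0.201, Σhalf²=0.190249
  -D: nom -26.440 → Σnom=27.830; wc +0.210/-0.210 → slack +0.876/-0.991; half-tol=0.210, Σhalf²=0.234349
  +E: nom +21.900 → Σnom=49.730; wc +0.150/-0.370 → slack +1.026/-1.361; half-tol=0.260, Σhalf²=0.301949
  +F: nom +45.300 → Σnom=95.030; wc +0.057/-0.270 → slack +1.083/-1.631; half-tol=0.164, Σhalf²=0.328682
  +G: nom +23.600 → Σnom=118.630; wc +0.035/-0.035 → slack +1.118/-1.666; half-tol=0.035, Σhalf²=0.329906
Nominal = 118.630. Worst-case = [118.630 - 1.666, 118.630 + 1.118] = [116.964, 119.748]. RSS = √0.329906 = 0.574.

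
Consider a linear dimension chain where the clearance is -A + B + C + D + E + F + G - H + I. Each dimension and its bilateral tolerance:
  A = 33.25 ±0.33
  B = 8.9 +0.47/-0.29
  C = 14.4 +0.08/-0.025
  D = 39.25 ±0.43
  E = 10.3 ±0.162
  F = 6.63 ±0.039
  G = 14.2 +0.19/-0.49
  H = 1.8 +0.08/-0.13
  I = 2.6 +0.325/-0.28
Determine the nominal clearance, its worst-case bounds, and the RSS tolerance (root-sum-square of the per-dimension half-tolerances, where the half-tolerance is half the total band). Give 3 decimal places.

Stack each dimension's contribution:
  -A: nom -33.250 → Σnom=-33.250; wc +0.330/-0.330 → slack +0.330/-0.330; half-tol=0.330, Σhalf²=0.108900
  +B: nom +8.900 → Σnom=-24.350; wc +0.470/-0.290 → slack +0.800/-0.620; half-tol=0.380, Σhalf²=0.253300
  +C: nom +14.400 → Σnom=-9.950; wc +0.080/-0.025 → slack +0.880/-0.645; half-tol=0.053, Σhalf²=0.256056
  +D: nom +39.250 → Σnom=29.300; wc +0.430/-0.430 → slack +1.310/-1.075; half-tol=0.430, Σhalf²=0.440956
  +E: nom +10.300 → Σnom=39.600; wc +0.162/-0.162 → slack +1.472/-1.237; half-tol=0.162, Σhalf²=0.467200
  +F: nom +6.630 → Σnom=46.230; wc +0.039/-0.039 → slack +1.511/-1.276; half-tol=0.039, Σhalf²=0.468721
  +G: nom +14.200 → Σnom=60.430; wc +0.190/-0.490 → slack +1.701/-1.766; half-tol=0.340, Σhalf²=0.584321
  -H: nom -1.800 → Σnom=58.630; wc +0.130/-0.080 → slack +1.831/-1.846; half-tol=0.105, Σhalf²=0.595346
  +I: nom +2.600 → Σnom=61.230; wc +0.325/-0.280 → slack +2.156/-2.126; half-tol=0.302, Σhalf²=0.686852
Nominal = 61.230. Worst-case = [61.230 - 2.126, 61.230 + 2.156] = [59.104, 63.386]. RSS = √0.686852 = 0.829.

nominal=61.230 wc=[59.104,63.386] rss=0.829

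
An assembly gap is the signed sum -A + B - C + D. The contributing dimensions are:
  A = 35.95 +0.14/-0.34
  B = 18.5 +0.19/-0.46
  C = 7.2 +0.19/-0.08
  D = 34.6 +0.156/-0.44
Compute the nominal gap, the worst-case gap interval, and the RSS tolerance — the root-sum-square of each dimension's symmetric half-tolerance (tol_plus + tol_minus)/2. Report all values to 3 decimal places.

Stack each dimension's contribution:
  -A: nom -35.950 → Σnom=-35.950; wc +0.340/-0.140 → slack +0.340/-0.140; half-tol=0.240, Σhalf²=0.057600
  +B: nom +18.500 → Σnom=-17.450; wc +0.190/-0.460 → slack +0.530/-0.600; half-tol=0.325, Σhalf²=0.163225
  -C: nom -7.200 → Σnom=-24.650; wc +0.080/-0.190 → slack +0.610/-0.790; half-tol=0.135, Σhalf²=0.181450
  +D: nom +34.600 → Σnom=9.950; wc +0.156/-0.440 → slack +0.766/-1.230; half-tol=0.298, Σhalf²=0.270254
Nominal = 9.950. Worst-case = [9.950 - 1.230, 9.950 + 0.766] = [8.720, 10.716]. RSS = √0.270254 = 0.520.

nominal=9.950 wc=[8.720,10.716] rss=0.520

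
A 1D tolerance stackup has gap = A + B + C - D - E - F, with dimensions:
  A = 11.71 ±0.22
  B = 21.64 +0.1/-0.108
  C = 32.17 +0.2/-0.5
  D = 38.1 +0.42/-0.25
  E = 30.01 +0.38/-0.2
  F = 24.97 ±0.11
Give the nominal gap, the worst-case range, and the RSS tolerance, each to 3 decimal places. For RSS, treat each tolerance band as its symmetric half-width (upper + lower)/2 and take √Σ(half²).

Stack each dimension's contribution:
  +A: nom +11.710 → Σnom=11.710; wc +0.220/-0.220 → slack +0.220/-0.220; half-tol=0.220, Σhalf²=0.048400
  +B: nom +21.640 → Σnom=33.350; wc +0.100/-0.108 → slack +0.320/-0.328; half-tol=0.104, Σhalf²=0.059216
  +C: nom +32.170 → Σnom=65.520; wc +0.200/-0.500 → slack +0.520/-0.828; half-tol=0.350, Σhalf²=0.181716
  -D: nom -38.100 → Σnom=27.420; wc +0.250/-0.420 → slack +0.770/-1.248; half-tol=0.335, Σhalf²=0.293941
  -E: nom -30.010 → Σnom=-2.590; wc +0.200/-0.380 → slack +0.970/-1.628; half-tol=0.290, Σhalf²=0.378041
  -F: nom -24.970 → Σnom=-27.560; wc +0.110/-0.110 → slack +1.080/-1.738; half-tol=0.110, Σhalf²=0.390141
Nominal = -27.560. Worst-case = [-27.560 - 1.738, -27.560 + 1.080] = [-29.298, -26.480]. RSS = √0.390141 = 0.625.

nominal=-27.560 wc=[-29.298,-26.480] rss=0.625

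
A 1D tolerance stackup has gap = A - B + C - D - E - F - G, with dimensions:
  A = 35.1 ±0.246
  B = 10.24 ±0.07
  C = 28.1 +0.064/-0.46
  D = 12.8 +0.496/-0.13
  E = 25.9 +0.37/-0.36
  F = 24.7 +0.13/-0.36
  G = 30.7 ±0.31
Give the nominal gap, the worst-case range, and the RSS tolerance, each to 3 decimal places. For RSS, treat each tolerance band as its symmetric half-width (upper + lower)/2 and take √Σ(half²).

Stack each dimension's contribution:
  +A: nom +35.100 → Σnom=35.100; wc +0.246/-0.246 → slack +0.246/-0.246; half-tol=0.246, Σhalf²=0.060516
  -B: nom -10.240 → Σnom=24.860; wc +0.070/-0.070 → slack +0.316/-0.316; half-tol=0.070, Σhalf²=0.065416
  +C: nom +28.100 → Σnom=52.960; wc +0.064/-0.460 → slack +0.380/-0.776; half-tol=0.262, Σhalf²=0.134060
  -D: nom -12.800 → Σnom=40.160; wc +0.130/-0.496 → slack +0.510/-1.272; half-tol=0.313, Σhalf²=0.232029
  -E: nom -25.900 → Σnom=14.260; wc +0.360/-0.370 → slack +0.870/-1.642; half-tol=0.365, Σhalf²=0.365254
  -F: nom -24.700 → Σnom=-10.440; wc +0.360/-0.130 → slack +1.230/-1.772; half-tol=0.245, Σhalf²=0.425279
  -G: nom -30.700 → Σnom=-41.140; wc +0.310/-0.310 → slack +1.540/-2.082; half-tol=0.310, Σhalf²=0.521379
Nominal = -41.140. Worst-case = [-41.140 - 2.082, -41.140 + 1.540] = [-43.222, -39.600]. RSS = √0.521379 = 0.722.

nominal=-41.140 wc=[-43.222,-39.600] rss=0.722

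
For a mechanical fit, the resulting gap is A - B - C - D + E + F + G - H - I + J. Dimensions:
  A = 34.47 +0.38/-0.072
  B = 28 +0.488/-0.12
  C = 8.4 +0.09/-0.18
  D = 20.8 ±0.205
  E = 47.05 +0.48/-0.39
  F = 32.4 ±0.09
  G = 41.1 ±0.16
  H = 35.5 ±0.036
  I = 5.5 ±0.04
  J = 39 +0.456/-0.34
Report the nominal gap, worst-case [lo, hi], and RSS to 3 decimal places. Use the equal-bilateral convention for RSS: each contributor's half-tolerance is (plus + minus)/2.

Stack each dimension's contribution:
  +A: nom +34.470 → Σnom=34.470; wc +0.380/-0.072 → slack +0.380/-0.072; half-tol=0.226, Σhalf²=0.051076
  -B: nom -28.000 → Σnom=6.470; wc +0.120/-0.488 → slack +0.500/-0.560; half-tol=0.304, Σhalf²=0.143492
  -C: nom -8.400 → Σnom=-1.930; wc +0.180/-0.090 → slack +0.680/-0.650; half-tol=0.135, Σhalf²=0.161717
  -D: nom -20.800 → Σnom=-22.730; wc +0.205/-0.205 → slack +0.885/-0.855; half-tol=0.205, Σhalf²=0.203742
  +E: nom +47.050 → Σnom=24.320; wc +0.480/-0.390 → slack +1.365/-1.245; half-tol=0.435, Σhalf²=0.392967
  +F: nom +32.400 → Σnom=56.720; wc +0.090/-0.090 → slack +1.455/-1.335; half-tol=0.090, Σhalf²=0.401067
  +G: nom +41.100 → Σnom=97.820; wc +0.160/-0.160 → slack +1.615/-1.495; half-tol=0.160, Σhalf²=0.426667
  -H: nom -35.500 → Σnom=62.320; wc +0.036/-0.036 → slack +1.651/-1.531; half-tol=0.036, Σhalf²=0.427963
  -I: nom -5.500 → Σnom=56.820; wc +0.040/-0.040 → slack +1.691/-1.571; half-tol=0.040, Σhalf²=0.429563
  +J: nom +39.000 → Σnom=95.820; wc +0.456/-0.340 → slack +2.147/-1.911; half-tol=0.398, Σhalf²=0.587967
Nominal = 95.820. Worst-case = [95.820 - 1.911, 95.820 + 2.147] = [93.909, 97.967]. RSS = √0.587967 = 0.767.

nominal=95.820 wc=[93.909,97.967] rss=0.767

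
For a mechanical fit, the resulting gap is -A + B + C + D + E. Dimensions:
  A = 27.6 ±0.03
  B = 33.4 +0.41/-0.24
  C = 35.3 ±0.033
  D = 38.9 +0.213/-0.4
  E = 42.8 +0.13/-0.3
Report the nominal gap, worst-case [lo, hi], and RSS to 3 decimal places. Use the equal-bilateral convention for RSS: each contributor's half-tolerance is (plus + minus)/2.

Stack each dimension's contribution:
  -A: nom -27.600 → Σnom=-27.600; wc +0.030/-0.030 → slack +0.030/-0.030; half-tol=0.030, Σhalf²=0.000900
  +B: nom +33.400 → Σnom=5.800; wc +0.410/-0.240 → slack +0.440/-0.270; half-tol=0.325, Σhalf²=0.106525
  +C: nom +35.300 → Σnom=41.100; wc +0.033/-0.033 → slack +0.473/-0.303; half-tol=0.033, Σhalf²=0.107614
  +D: nom +38.900 → Σnom=80.000; wc +0.213/-0.400 → slack +0.686/-0.703; half-tol=0.306, Σhalf²=0.201556
  +E: nom +42.800 → Σnom=122.800; wc +0.130/-0.300 → slack +0.816/-1.003; half-tol=0.215, Σhalf²=0.247781
Nominal = 122.800. Worst-case = [122.800 - 1.003, 122.800 + 0.816] = [121.797, 123.616]. RSS = √0.247781 = 0.498.

nominal=122.800 wc=[121.797,123.616] rss=0.498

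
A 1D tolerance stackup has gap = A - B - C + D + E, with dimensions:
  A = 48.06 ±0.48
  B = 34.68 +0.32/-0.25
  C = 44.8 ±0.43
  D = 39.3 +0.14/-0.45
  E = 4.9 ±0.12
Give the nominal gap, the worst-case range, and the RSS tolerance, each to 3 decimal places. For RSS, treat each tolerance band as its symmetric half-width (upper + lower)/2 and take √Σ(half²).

Stack each dimension's contribution:
  +A: nom +48.060 → Σnom=48.060; wc +0.480/-0.480 → slack +0.480/-0.480; half-tol=0.480, Σhalf²=0.230400
  -B: nom -34.680 → Σnom=13.380; wc +0.250/-0.320 → slack +0.730/-0.800; half-tol=0.285, Σhalf²=0.311625
  -C: nom -44.800 → Σnom=-31.420; wc +0.430/-0.430 → slack +1.160/-1.230; half-tol=0.430, Σhalf²=0.496525
  +D: nom +39.300 → Σnom=7.880; wc +0.140/-0.450 → slack +1.300/-1.680; half-tol=0.295, Σhalf²=0.583550
  +E: nom +4.900 → Σnom=12.780; wc +0.120/-0.120 → slack +1.420/-1.800; half-tol=0.120, Σhalf²=0.597950
Nominal = 12.780. Worst-case = [12.780 - 1.800, 12.780 + 1.420] = [10.980, 14.200]. RSS = √0.597950 = 0.773.

nominal=12.780 wc=[10.980,14.200] rss=0.773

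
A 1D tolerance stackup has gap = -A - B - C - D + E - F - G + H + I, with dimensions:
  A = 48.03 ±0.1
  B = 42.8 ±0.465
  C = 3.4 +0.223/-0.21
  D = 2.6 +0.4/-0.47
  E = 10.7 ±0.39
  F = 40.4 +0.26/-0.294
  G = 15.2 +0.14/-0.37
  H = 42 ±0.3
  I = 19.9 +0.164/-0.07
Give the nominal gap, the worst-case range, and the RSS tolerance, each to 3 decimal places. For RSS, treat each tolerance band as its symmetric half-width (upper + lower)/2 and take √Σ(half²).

nominal=-79.830 wc=[-82.178,-77.067] rss=0.927

Stack each dimension's contribution:
  -A: nom -48.030 → Σnom=-48.030; wc +0.100/-0.100 → slack +0.100/-0.100; half-tol=0.100, Σhalf²=0.010000
  -B: nom -42.800 → Σnom=-90.830; wc +0.465/-0.465 → slack +0.565/-0.565; half-tol=0.465, Σhalf²=0.226225
  -C: nom -3.400 → Σnom=-94.230; wc +0.210/-0.223 → slack +0.775/-0.788; half-tol=0.216, Σhalf²=0.273097
  -D: nom -2.600 → Σnom=-96.830; wc +0.470/-0.400 → slack +1.245/-1.188; half-tol=0.435, Σhalf²=0.462322
  +E: nom +10.700 → Σnom=-86.130; wc +0.390/-0.390 → slack +1.635/-1.578; half-tol=0.390, Σhalf²=0.614422
  -F: nom -40.400 → Σnom=-126.530; wc +0.294/-0.260 → slack +1.929/-1.838; half-tol=0.277, Σhalf²=0.691151
  -G: nom -15.200 → Σnom=-141.730; wc +0.370/-0.140 → slack +2.299/-1.978; half-tol=0.255, Σhalf²=0.756176
  +H: nom +42.000 → Σnom=-99.730; wc +0.300/-0.300 → slack +2.599/-2.278; half-tol=0.300, Σhalf²=0.846176
  +I: nom +19.900 → Σnom=-79.830; wc +0.164/-0.070 → slack +2.763/-2.348; half-tol=0.117, Σhalf²=0.859865
Nominal = -79.830. Worst-case = [-79.830 - 2.348, -79.830 + 2.763] = [-82.178, -77.067]. RSS = √0.859865 = 0.927.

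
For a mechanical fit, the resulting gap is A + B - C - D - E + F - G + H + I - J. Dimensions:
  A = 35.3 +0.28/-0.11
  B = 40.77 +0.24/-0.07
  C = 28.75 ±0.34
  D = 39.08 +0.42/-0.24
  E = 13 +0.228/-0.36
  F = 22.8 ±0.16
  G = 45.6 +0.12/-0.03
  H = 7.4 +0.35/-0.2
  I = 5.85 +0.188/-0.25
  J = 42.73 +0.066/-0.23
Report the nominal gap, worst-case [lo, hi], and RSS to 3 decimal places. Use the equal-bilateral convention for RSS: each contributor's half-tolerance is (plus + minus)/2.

nominal=-57.040 wc=[-59.004,-54.622] rss=0.741

Stack each dimension's contribution:
  +A: nom +35.300 → Σnom=35.300; wc +0.280/-0.110 → slack +0.280/-0.110; half-tol=0.195, Σhalf²=0.038025
  +B: nom +40.770 → Σnom=76.070; wc +0.240/-0.070 → slack +0.520/-0.180; half-tol=0.155, Σhalf²=0.062050
  -C: nom -28.750 → Σnom=47.320; wc +0.340/-0.340 → slack +0.860/-0.520; half-tol=0.340, Σhalf²=0.177650
  -D: nom -39.080 → Σnom=8.240; wc +0.240/-0.420 → slack +1.100/-0.940; half-tol=0.330, Σhalf²=0.286550
  -E: nom -13.000 → Σnom=-4.760; wc +0.360/-0.228 → slack +1.460/-1.168; half-tol=0.294, Σhalf²=0.372986
  +F: nom +22.800 → Σnom=18.040; wc +0.160/-0.160 → slack +1.620/-1.328; half-tol=0.160, Σhalf²=0.398586
  -G: nom -45.600 → Σnom=-27.560; wc +0.030/-0.120 → slack +1.650/-1.448; half-tol=0.075, Σhalf²=0.404211
  +H: nom +7.400 → Σnom=-20.160; wc +0.350/-0.200 → slack +2.000/-1.648; half-tol=0.275, Σhalf²=0.479836
  +I: nom +5.850 → Σnom=-14.310; wc +0.188/-0.250 → slack +2.188/-1.898; half-tol=0.219, Σhalf²=0.527797
  -J: nom -42.730 → Σnom=-57.040; wc +0.230/-0.066 → slack +2.418/-1.964; half-tol=0.148, Σhalf²=0.549701
Nominal = -57.040. Worst-case = [-57.040 - 1.964, -57.040 + 2.418] = [-59.004, -54.622]. RSS = √0.549701 = 0.741.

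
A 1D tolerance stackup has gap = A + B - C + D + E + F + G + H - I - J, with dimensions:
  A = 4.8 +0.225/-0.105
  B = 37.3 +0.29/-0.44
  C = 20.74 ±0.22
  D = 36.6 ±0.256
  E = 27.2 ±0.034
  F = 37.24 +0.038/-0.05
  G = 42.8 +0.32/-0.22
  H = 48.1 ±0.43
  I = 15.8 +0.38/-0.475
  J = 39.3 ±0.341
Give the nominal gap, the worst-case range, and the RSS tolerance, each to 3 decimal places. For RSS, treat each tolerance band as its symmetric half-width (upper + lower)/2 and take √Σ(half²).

nominal=158.200 wc=[155.724,160.829] rss=0.913

Stack each dimension's contribution:
  +A: nom +4.800 → Σnom=4.800; wc +0.225/-0.105 → slack +0.225/-0.105; half-tol=0.165, Σhalf²=0.027225
  +B: nom +37.300 → Σnom=42.100; wc +0.290/-0.440 → slack +0.515/-0.545; half-tol=0.365, Σhalf²=0.160450
  -C: nom -20.740 → Σnom=21.360; wc +0.220/-0.220 → slack +0.735/-0.765; half-tol=0.220, Σhalf²=0.208850
  +D: nom +36.600 → Σnom=57.960; wc +0.256/-0.256 → slack +0.991/-1.021; half-tol=0.256, Σhalf²=0.274386
  +E: nom +27.200 → Σnom=85.160; wc +0.034/-0.034 → slack +1.025/-1.055; half-tol=0.034, Σhalf²=0.275542
  +F: nom +37.240 → Σnom=122.400; wc +0.038/-0.050 → slack +1.063/-1.105; half-tol=0.044, Σhalf²=0.277478
  +G: nom +42.800 → Σnom=165.200; wc +0.320/-0.220 → slack +1.383/-1.325; half-tol=0.270, Σhalf²=0.350378
  +H: nom +48.100 → Σnom=213.300; wc +0.430/-0.430 → slack +1.813/-1.755; half-tol=0.430, Σhalf²=0.535278
  -I: nom -15.800 → Σnom=197.500; wc +0.475/-0.380 → slack +2.288/-2.135; half-tol=0.427, Σhalf²=0.718034
  -J: nom -39.300 → Σnom=158.200; wc +0.341/-0.341 → slack +2.629/-2.476; half-tol=0.341, Σhalf²=0.834315
Nominal = 158.200. Worst-case = [158.200 - 2.476, 158.200 + 2.629] = [155.724, 160.829]. RSS = √0.834315 = 0.913.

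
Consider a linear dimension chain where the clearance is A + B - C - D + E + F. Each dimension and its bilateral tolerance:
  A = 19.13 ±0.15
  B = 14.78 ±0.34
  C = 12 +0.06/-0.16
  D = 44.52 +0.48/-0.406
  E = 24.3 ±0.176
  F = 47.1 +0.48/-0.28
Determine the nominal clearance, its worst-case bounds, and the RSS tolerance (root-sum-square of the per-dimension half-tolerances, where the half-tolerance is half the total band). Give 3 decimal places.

nominal=48.790 wc=[47.304,50.502] rss=0.722

Stack each dimension's contribution:
  +A: nom +19.130 → Σnom=19.130; wc +0.150/-0.150 → slack +0.150/-0.150; half-tol=0.150, Σhalf²=0.022500
  +B: nom +14.780 → Σnom=33.910; wc +0.340/-0.340 → slack +0.490/-0.490; half-tol=0.340, Σhalf²=0.138100
  -C: nom -12.000 → Σnom=21.910; wc +0.160/-0.060 → slack +0.650/-0.550; half-tol=0.110, Σhalf²=0.150200
  -D: nom -44.520 → Σnom=-22.610; wc +0.406/-0.480 → slack +1.056/-1.030; half-tol=0.443, Σhalf²=0.346449
  +E: nom +24.300 → Σnom=1.690; wc +0.176/-0.176 → slack +1.232/-1.206; half-tol=0.176, Σhalf²=0.377425
  +F: nom +47.100 → Σnom=48.790; wc +0.480/-0.280 → slack +1.712/-1.486; half-tol=0.380, Σhalf²=0.521825
Nominal = 48.790. Worst-case = [48.790 - 1.486, 48.790 + 1.712] = [47.304, 50.502]. RSS = √0.521825 = 0.722.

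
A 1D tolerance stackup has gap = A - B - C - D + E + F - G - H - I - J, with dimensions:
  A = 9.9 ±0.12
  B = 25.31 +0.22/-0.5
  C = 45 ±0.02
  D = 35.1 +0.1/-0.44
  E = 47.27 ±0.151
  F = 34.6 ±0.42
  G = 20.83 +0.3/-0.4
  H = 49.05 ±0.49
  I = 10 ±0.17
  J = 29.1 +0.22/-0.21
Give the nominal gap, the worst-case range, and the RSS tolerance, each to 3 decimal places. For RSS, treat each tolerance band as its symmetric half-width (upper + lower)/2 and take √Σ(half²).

nominal=-122.620 wc=[-124.831,-119.699] rss=0.924

Stack each dimension's contribution:
  +A: nom +9.900 → Σnom=9.900; wc +0.120/-0.120 → slack +0.120/-0.120; half-tol=0.120, Σhalf²=0.014400
  -B: nom -25.310 → Σnom=-15.410; wc +0.500/-0.220 → slack +0.620/-0.340; half-tol=0.360, Σhalf²=0.144000
  -C: nom -45.000 → Σnom=-60.410; wc +0.020/-0.020 → slack +0.640/-0.360; half-tol=0.020, Σhalf²=0.144400
  -D: nom -35.100 → Σnom=-95.510; wc +0.440/-0.100 → slack +1.080/-0.460; half-tol=0.270, Σhalf²=0.217300
  +E: nom +47.270 → Σnom=-48.240; wc +0.151/-0.151 → slack +1.231/-0.611; half-tol=0.151, Σhalf²=0.240101
  +F: nom +34.600 → Σnom=-13.640; wc +0.420/-0.420 → slack +1.651/-1.031; half-tol=0.420, Σhalf²=0.416501
  -G: nom -20.830 → Σnom=-34.470; wc +0.400/-0.300 → slack +2.051/-1.331; half-tol=0.350, Σhalf²=0.539001
  -H: nom -49.050 → Σnom=-83.520; wc +0.490/-0.490 → slack +2.541/-1.821; half-tol=0.490, Σhalf²=0.779101
  -I: nom -10.000 → Σnom=-93.520; wc +0.170/-0.170 → slack +2.711/-1.991; half-tol=0.170, Σhalf²=0.808001
  -J: nom -29.100 → Σnom=-122.620; wc +0.210/-0.220 → slack +2.921/-2.211; half-tol=0.215, Σhalf²=0.854226
Nominal = -122.620. Worst-case = [-122.620 - 2.211, -122.620 + 2.921] = [-124.831, -119.699]. RSS = √0.854226 = 0.924.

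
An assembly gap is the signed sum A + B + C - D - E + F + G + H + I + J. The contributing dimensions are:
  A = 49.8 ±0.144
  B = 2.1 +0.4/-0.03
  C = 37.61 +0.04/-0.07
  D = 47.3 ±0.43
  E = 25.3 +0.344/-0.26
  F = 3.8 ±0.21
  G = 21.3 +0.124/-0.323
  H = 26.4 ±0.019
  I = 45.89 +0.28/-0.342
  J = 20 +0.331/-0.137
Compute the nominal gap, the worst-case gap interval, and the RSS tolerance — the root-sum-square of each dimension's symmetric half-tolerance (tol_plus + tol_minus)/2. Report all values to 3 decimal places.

Stack each dimension's contribution:
  +A: nom +49.800 → Σnom=49.800; wc +0.144/-0.144 → slack +0.144/-0.144; half-tol=0.144, Σhalf²=0.020736
  +B: nom +2.100 → Σnom=51.900; wc +0.400/-0.030 → slack +0.544/-0.174; half-tol=0.215, Σhalf²=0.066961
  +C: nom +37.610 → Σnom=89.510; wc +0.040/-0.070 → slack +0.584/-0.244; half-tol=0.055, Σhalf²=0.069986
  -D: nom -47.300 → Σnom=42.210; wc +0.430/-0.430 → slack +1.014/-0.674; half-tol=0.430, Σhalf²=0.254886
  -E: nom -25.300 → Σnom=16.910; wc +0.260/-0.344 → slack +1.274/-1.018; half-tol=0.302, Σhalf²=0.346090
  +F: nom +3.800 → Σnom=20.710; wc +0.210/-0.210 → slack +1.484/-1.228; half-tol=0.210, Σhalf²=0.390190
  +G: nom +21.300 → Σnom=42.010; wc +0.124/-0.323 → slack +1.608/-1.551; half-tol=0.224, Σhalf²=0.440142
  +H: nom +26.400 → Σnom=68.410; wc +0.019/-0.019 → slack +1.627/-1.570; half-tol=0.019, Σhalf²=0.440503
  +I: nom +45.890 → Σnom=114.300; wc +0.280/-0.342 → slack +1.907/-1.912; half-tol=0.311, Σhalf²=0.537224
  +J: nom +20.000 → Σnom=134.300; wc +0.331/-0.137 → slack +2.238/-2.049; half-tol=0.234, Σhalf²=0.591980
Nominal = 134.300. Worst-case = [134.300 - 2.049, 134.300 + 2.238] = [132.251, 136.538]. RSS = √0.591980 = 0.769.

nominal=134.300 wc=[132.251,136.538] rss=0.769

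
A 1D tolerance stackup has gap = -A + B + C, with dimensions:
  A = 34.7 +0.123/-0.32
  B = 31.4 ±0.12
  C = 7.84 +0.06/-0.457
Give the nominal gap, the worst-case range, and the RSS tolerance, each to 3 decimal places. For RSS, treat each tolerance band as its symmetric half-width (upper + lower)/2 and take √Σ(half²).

Stack each dimension's contribution:
  -A: nom -34.700 → Σnom=-34.700; wc +0.320/-0.123 → slack +0.320/-0.123; half-tol=0.222, Σhalf²=0.049062
  +B: nom +31.400 → Σnom=-3.300; wc +0.120/-0.120 → slack +0.440/-0.243; half-tol=0.120, Σhalf²=0.063462
  +C: nom +7.840 → Σnom=4.540; wc +0.060/-0.457 → slack +0.500/-0.700; half-tol=0.259, Σhalf²=0.130284
Nominal = 4.540. Worst-case = [4.540 - 0.700, 4.540 + 0.500] = [3.840, 5.040]. RSS = √0.130284 = 0.361.

nominal=4.540 wc=[3.840,5.040] rss=0.361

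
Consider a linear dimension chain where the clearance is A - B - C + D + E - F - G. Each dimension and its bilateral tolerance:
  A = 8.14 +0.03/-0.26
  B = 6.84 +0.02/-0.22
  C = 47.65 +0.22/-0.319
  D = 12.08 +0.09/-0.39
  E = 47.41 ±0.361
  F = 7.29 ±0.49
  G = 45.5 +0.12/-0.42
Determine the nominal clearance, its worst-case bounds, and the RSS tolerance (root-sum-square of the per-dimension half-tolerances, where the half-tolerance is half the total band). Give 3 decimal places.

nominal=-39.650 wc=[-41.511,-37.720] rss=0.780

Stack each dimension's contribution:
  +A: nom +8.140 → Σnom=8.140; wc +0.030/-0.260 → slack +0.030/-0.260; half-tol=0.145, Σhalf²=0.021025
  -B: nom -6.840 → Σnom=1.300; wc +0.220/-0.020 → slack +0.250/-0.280; half-tol=0.120, Σhalf²=0.035425
  -C: nom -47.650 → Σnom=-46.350; wc +0.319/-0.220 → slack +0.569/-0.500; half-tol=0.270, Σhalf²=0.108055
  +D: nom +12.080 → Σnom=-34.270; wc +0.090/-0.390 → slack +0.659/-0.890; half-tol=0.240, Σhalf²=0.165655
  +E: nom +47.410 → Σnom=13.140; wc +0.361/-0.361 → slack +1.020/-1.251; half-tol=0.361, Σhalf²=0.295976
  -F: nom -7.290 → Σnom=5.850; wc +0.490/-0.490 → slack +1.510/-1.741; half-tol=0.490, Σhalf²=0.536076
  -G: nom -45.500 → Σnom=-39.650; wc +0.420/-0.120 → slack +1.930/-1.861; half-tol=0.270, Σhalf²=0.608976
Nominal = -39.650. Worst-case = [-39.650 - 1.861, -39.650 + 1.930] = [-41.511, -37.720]. RSS = √0.608976 = 0.780.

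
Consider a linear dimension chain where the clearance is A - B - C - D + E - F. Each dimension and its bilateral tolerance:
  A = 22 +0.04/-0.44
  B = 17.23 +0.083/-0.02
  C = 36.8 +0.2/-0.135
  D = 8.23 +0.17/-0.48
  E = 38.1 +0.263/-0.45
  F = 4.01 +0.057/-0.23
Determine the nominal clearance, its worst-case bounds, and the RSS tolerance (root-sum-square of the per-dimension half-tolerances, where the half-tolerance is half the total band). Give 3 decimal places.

Stack each dimension's contribution:
  +A: nom +22.000 → Σnom=22.000; wc +0.040/-0.440 → slack +0.040/-0.440; half-tol=0.240, Σhalf²=0.057600
  -B: nom -17.230 → Σnom=4.770; wc +0.020/-0.083 → slack +0.060/-0.523; half-tol=0.052, Σhalf²=0.060252
  -C: nom -36.800 → Σnom=-32.030; wc +0.135/-0.200 → slack +0.195/-0.723; half-tol=0.168, Σhalf²=0.088309
  -D: nom -8.230 → Σnom=-40.260; wc +0.480/-0.170 → slack +0.675/-0.893; half-tol=0.325, Σhalf²=0.193934
  +E: nom +38.100 → Σnom=-2.160; wc +0.263/-0.450 → slack +0.938/-1.343; half-tol=0.357, Σhalf²=0.321026
  -F: nom -4.010 → Σnom=-6.170; wc +0.230/-0.057 → slack +1.168/-1.400; half-tol=0.144, Σhalf²=0.341618
Nominal = -6.170. Worst-case = [-6.170 - 1.400, -6.170 + 1.168] = [-7.570, -5.002]. RSS = √0.341618 = 0.584.

nominal=-6.170 wc=[-7.570,-5.002] rss=0.584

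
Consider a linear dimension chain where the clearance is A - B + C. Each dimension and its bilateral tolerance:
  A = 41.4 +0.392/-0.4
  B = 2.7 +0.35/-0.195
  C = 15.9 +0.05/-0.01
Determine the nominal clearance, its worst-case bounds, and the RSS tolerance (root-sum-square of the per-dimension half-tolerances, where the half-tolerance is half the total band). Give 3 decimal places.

nominal=54.600 wc=[53.840,55.237] rss=0.482

Stack each dimension's contribution:
  +A: nom +41.400 → Σnom=41.400; wc +0.392/-0.400 → slack +0.392/-0.400; half-tol=0.396, Σhalf²=0.156816
  -B: nom -2.700 → Σnom=38.700; wc +0.195/-0.350 → slack +0.587/-0.750; half-tol=0.272, Σhalf²=0.231072
  +C: nom +15.900 → Σnom=54.600; wc +0.050/-0.010 → slack +0.637/-0.760; half-tol=0.030, Σhalf²=0.231972
Nominal = 54.600. Worst-case = [54.600 - 0.760, 54.600 + 0.637] = [53.840, 55.237]. RSS = √0.231972 = 0.482.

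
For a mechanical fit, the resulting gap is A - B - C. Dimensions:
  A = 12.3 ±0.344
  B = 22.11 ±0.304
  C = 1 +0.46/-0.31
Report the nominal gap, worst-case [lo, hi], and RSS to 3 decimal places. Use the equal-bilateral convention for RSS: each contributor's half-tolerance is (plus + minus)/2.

Stack each dimension's contribution:
  +A: nom +12.300 → Σnom=12.300; wc +0.344/-0.344 → slack +0.344/-0.344; half-tol=0.344, Σhalf²=0.118336
  -B: nom -22.110 → Σnom=-9.810; wc +0.304/-0.304 → slack +0.648/-0.648; half-tol=0.304, Σhalf²=0.210752
  -C: nom -1.000 → Σnom=-10.810; wc +0.310/-0.460 → slack +0.958/-1.108; half-tol=0.385, Σhalf²=0.358977
Nominal = -10.810. Worst-case = [-10.810 - 1.108, -10.810 + 0.958] = [-11.918, -9.852]. RSS = √0.358977 = 0.599.

nominal=-10.810 wc=[-11.918,-9.852] rss=0.599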